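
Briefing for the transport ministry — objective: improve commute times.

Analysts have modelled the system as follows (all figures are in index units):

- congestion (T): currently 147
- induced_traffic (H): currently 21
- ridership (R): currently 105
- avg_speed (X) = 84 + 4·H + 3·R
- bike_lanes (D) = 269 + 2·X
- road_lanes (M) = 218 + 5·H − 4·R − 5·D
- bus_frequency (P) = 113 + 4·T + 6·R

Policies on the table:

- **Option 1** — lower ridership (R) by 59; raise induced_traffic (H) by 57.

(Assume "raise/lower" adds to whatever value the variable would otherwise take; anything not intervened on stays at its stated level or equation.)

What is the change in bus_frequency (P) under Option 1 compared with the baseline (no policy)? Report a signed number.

Baseline:
  T = 147
  R = 105
  P = 113 + 4·147 + 6·105 = 1331
Option 1 (R − 59, H + 57):
  T = 147
  R = 105 − 59 = 46
  P = 113 + 4·147 + 6·46 = 977
Change in P: 977 − 1331 = -354

-354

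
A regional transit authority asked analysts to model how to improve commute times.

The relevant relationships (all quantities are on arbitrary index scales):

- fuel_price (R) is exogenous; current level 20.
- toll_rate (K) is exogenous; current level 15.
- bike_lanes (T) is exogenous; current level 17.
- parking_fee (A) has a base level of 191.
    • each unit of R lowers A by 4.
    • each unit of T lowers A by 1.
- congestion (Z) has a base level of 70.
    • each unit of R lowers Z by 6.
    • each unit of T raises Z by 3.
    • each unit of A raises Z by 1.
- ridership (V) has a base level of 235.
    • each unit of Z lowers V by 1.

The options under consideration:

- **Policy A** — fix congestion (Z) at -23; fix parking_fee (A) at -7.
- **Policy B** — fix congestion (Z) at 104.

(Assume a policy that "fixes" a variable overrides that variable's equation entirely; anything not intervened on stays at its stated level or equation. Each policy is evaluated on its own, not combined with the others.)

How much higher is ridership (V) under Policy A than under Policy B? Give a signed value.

Policy A (Z := -23, A := -7):
  R = 20
  T = 17
  A = -7
  Z = -23
  V = 235 − (-23) = 258
Policy B (Z := 104):
  R = 20
  T = 17
  A = 191 − 4·20 − 17 = 94
  Z = 104
  V = 235 − 104 = 131
V: 258 − 131 = 127

127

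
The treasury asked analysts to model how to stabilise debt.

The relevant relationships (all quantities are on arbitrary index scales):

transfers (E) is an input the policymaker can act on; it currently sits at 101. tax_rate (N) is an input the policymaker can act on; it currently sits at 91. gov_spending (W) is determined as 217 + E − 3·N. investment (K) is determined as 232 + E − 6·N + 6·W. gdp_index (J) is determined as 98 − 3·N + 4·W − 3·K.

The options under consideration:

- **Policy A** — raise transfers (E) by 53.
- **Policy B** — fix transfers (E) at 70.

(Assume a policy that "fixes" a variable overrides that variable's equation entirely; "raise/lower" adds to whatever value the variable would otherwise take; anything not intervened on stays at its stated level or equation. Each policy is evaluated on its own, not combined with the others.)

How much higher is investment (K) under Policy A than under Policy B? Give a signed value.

Policy A (E + 53):
  E = 101 + 53 = 154
  N = 91
  W = 217 + 154 − 3·91 = 98
  K = 232 + 154 − 6·91 + 6·98 = 428
Policy B (E := 70):
  E = 70
  N = 91
  W = 217 + 70 − 3·91 = 14
  K = 232 + 70 − 6·91 + 6·14 = -160
K: 428 − (-160) = 588

588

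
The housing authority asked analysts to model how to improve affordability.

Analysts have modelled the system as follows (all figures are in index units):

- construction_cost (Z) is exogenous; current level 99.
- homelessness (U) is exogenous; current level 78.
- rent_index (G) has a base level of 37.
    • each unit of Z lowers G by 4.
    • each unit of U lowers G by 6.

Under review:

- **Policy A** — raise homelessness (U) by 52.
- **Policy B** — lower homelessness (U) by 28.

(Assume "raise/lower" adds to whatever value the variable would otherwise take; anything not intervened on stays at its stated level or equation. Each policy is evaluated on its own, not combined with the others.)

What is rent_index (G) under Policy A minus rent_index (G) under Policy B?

Policy A (U + 52):
  Z = 99
  U = 78 + 52 = 130
  G = 37 − 4·99 − 6·130 = -1139
Policy B (U − 28):
  Z = 99
  U = 78 − 28 = 50
  G = 37 − 4·99 − 6·50 = -659
G: -1139 − (-659) = -480

-480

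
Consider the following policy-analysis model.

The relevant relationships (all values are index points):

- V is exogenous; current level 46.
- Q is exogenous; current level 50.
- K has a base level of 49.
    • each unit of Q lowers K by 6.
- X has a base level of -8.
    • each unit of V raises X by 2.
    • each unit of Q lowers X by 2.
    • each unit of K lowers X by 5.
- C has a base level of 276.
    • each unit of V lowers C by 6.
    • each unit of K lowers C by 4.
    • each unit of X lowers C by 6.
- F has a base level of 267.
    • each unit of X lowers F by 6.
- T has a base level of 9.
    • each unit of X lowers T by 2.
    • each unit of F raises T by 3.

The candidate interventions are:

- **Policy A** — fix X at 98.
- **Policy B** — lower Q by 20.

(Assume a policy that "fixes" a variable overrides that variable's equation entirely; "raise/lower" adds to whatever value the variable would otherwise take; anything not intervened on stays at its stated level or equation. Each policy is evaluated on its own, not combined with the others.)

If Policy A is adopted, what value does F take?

Policy A (X := 98):
  V = 46
  Q = 50
  K = 49 − 6·50 = -251
  X = 98
  F = 267 − 6·98 = -321

-321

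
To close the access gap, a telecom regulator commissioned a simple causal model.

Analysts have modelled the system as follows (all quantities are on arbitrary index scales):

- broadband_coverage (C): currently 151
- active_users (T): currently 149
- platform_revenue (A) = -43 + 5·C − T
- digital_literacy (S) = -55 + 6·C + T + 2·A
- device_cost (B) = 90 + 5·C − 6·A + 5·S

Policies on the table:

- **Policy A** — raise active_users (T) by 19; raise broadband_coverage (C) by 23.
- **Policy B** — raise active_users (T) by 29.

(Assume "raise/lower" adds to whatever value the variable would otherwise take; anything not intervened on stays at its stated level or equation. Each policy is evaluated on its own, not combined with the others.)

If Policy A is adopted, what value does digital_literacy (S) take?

2475

Policy A (T + 19, C + 23):
  C = 151 + 23 = 174
  T = 149 + 19 = 168
  A = -43 + 5·174 − 168 = 659
  S = -55 + 6·174 + 168 + 2·659 = 2475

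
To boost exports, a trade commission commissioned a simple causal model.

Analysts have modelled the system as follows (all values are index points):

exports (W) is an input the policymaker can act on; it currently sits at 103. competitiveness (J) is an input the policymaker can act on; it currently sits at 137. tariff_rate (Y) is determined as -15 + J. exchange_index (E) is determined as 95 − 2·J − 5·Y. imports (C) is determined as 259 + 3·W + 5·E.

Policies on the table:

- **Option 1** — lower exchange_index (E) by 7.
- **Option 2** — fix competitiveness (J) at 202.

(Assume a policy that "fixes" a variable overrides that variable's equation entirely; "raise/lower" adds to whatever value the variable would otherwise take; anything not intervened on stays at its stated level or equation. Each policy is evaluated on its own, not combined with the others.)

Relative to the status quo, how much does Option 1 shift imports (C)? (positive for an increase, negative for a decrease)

-35

Baseline:
  W = 103
  J = 137
  Y = -15 + 137 = 122
  E = 95 − 2·137 − 5·122 = -789
  C = 259 + 3·103 + 5·(-789) = -3377
Option 1 (E − 7):
  W = 103
  J = 137
  Y = -15 + 137 = 122
  E = 95 − 2·137 − 5·122 (−7 from intervention) = -796
  C = 259 + 3·103 + 5·(-796) = -3412
Change in C: -3412 − (-3377) = -35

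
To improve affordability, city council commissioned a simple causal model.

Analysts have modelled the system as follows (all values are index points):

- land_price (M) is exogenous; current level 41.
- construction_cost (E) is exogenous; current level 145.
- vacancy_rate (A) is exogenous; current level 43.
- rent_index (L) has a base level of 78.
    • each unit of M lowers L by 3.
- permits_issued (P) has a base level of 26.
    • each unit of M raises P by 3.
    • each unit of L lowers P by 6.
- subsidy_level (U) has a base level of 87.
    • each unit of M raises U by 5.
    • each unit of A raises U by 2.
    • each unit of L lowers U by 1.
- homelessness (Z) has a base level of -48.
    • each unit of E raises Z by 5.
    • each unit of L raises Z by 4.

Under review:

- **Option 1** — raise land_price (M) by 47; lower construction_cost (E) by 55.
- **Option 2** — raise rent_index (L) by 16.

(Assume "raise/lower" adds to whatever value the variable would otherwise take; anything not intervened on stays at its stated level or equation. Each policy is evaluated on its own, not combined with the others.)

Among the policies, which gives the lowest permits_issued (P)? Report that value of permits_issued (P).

Option 1 (M + 47, E − 55):
  M = 41 + 47 = 88
  L = 78 − 3·88 = -186
  P = 26 + 3·88 − 6·(-186) = 1406
Option 2 (L + 16):
  M = 41
  L = 78 − 3·41 (+16 from intervention) = -29
  P = 26 + 3·41 − 6·(-29) = 323
Comparing — Option 1: P=1406, Option 2: P=323. Lowest is 323 (Option 2).

323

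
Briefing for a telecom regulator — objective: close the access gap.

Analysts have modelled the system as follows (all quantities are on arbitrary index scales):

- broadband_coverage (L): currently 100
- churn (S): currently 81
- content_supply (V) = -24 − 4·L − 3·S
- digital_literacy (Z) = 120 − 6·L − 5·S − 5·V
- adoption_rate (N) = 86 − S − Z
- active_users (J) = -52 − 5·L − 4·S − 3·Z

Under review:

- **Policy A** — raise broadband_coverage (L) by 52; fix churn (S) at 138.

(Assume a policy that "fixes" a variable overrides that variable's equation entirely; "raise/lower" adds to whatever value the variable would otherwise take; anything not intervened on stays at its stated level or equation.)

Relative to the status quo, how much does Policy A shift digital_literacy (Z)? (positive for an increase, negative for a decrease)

1298

Baseline:
  L = 100
  S = 81
  V = -24 − 4·100 − 3·81 = -667
  Z = 120 − 6·100 − 5·81 − 5·(-667) = 2450
Policy A (L + 52, S := 138):
  L = 100 + 52 = 152
  S = 138
  V = -24 − 4·152 − 3·138 = -1046
  Z = 120 − 6·152 − 5·138 − 5·(-1046) = 3748
Change in Z: 3748 − 2450 = 1298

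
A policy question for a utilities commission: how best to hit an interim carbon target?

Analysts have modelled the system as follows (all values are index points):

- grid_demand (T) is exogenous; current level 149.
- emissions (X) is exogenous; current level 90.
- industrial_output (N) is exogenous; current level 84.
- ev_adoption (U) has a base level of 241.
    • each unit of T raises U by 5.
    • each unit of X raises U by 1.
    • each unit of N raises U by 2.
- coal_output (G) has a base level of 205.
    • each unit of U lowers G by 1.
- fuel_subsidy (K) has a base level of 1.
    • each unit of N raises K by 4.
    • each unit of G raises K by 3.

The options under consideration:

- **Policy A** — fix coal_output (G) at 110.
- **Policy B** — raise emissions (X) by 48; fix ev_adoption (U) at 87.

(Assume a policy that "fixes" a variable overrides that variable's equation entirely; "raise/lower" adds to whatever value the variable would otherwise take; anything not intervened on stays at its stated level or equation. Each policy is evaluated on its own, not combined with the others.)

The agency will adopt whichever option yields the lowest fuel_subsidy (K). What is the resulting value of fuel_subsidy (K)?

667

Policy A (G := 110):
  T = 149
  X = 90
  N = 84
  U = 241 + 5·149 + 90 + 2·84 = 1244
  G = 110
  K = 1 + 4·84 + 3·110 = 667
Policy B (X + 48, U := 87):
  T = 149
  X = 90 + 48 = 138
  N = 84
  U = 87
  G = 205 − 87 = 118
  K = 1 + 4·84 + 3·118 = 691
Comparing — Policy A: K=667, Policy B: K=691. Lowest is 667 (Policy A).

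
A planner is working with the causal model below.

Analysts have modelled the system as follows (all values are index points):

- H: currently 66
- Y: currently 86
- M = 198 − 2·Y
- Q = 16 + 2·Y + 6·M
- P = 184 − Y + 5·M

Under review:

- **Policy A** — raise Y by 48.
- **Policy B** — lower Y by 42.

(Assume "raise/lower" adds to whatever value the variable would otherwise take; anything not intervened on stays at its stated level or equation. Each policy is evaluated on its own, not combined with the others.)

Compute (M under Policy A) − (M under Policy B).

-180

Policy A (Y + 48):
  Y = 86 + 48 = 134
  M = 198 − 2·134 = -70
Policy B (Y − 42):
  Y = 86 − 42 = 44
  M = 198 − 2·44 = 110
M: -70 − 110 = -180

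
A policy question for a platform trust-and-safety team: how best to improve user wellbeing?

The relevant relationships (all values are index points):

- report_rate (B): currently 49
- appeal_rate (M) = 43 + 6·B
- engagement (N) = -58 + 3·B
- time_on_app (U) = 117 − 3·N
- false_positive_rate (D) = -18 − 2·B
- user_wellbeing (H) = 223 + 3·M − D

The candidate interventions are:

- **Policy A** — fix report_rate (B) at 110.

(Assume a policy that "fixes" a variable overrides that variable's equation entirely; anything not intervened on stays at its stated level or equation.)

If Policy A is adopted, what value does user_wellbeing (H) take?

2570

Policy A (B := 110):
  B = 110
  M = 43 + 6·110 = 703
  D = -18 − 2·110 = -238
  H = 223 + 3·703 − (-238) = 2570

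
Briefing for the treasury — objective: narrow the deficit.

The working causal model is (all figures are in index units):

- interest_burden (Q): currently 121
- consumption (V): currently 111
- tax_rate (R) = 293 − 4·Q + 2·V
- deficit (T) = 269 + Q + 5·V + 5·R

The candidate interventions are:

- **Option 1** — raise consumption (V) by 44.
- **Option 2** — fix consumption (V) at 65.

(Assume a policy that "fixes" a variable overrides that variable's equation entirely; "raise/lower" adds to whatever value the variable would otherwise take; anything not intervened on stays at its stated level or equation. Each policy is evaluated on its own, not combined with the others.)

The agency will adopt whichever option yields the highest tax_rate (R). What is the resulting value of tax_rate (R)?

Option 1 (V + 44):
  Q = 121
  V = 111 + 44 = 155
  R = 293 − 4·121 + 2·155 = 119
Option 2 (V := 65):
  Q = 121
  V = 65
  R = 293 − 4·121 + 2·65 = -61
Comparing — Option 1: R=119, Option 2: R=-61. Highest is 119 (Option 1).

119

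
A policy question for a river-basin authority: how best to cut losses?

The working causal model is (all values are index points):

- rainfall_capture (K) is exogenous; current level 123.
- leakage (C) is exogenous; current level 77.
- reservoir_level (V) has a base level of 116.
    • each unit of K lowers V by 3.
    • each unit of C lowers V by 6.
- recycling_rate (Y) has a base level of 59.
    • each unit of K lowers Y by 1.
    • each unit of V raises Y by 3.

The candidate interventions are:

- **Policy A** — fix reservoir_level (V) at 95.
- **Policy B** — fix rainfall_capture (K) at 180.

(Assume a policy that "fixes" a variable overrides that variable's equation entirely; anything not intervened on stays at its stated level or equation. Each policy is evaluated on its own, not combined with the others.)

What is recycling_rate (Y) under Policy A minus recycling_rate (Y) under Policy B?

Policy A (V := 95):
  K = 123
  C = 77
  V = 95
  Y = 59 − 123 + 3·95 = 221
Policy B (K := 180):
  K = 180
  C = 77
  V = 116 − 3·180 − 6·77 = -886
  Y = 59 − 180 + 3·(-886) = -2779
Y: 221 − (-2779) = 3000

3000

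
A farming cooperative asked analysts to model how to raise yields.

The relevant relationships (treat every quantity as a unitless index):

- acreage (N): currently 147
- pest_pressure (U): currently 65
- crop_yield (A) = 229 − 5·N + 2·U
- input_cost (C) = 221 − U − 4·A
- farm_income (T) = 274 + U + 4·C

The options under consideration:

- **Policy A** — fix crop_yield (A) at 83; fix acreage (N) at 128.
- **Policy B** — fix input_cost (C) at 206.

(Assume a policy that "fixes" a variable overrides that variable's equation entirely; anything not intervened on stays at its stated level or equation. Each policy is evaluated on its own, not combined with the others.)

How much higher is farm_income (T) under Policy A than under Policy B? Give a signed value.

-1528

Policy A (A := 83, N := 128):
  N = 128
  U = 65
  A = 83
  C = 221 − 65 − 4·83 = -176
  T = 274 + 65 + 4·(-176) = -365
Policy B (C := 206):
  N = 147
  U = 65
  A = 229 − 5·147 + 2·65 = -376
  C = 206
  T = 274 + 65 + 4·206 = 1163
T: -365 − 1163 = -1528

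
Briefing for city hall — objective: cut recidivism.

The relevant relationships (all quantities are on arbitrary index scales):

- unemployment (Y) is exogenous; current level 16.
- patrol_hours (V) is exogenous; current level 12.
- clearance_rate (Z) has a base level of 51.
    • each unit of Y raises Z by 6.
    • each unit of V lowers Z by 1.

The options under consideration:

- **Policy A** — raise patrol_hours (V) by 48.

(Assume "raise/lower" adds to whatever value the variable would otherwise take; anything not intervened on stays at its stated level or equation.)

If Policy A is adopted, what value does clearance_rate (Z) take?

Policy A (V + 48):
  Y = 16
  V = 12 + 48 = 60
  Z = 51 + 6·16 − 60 = 87

87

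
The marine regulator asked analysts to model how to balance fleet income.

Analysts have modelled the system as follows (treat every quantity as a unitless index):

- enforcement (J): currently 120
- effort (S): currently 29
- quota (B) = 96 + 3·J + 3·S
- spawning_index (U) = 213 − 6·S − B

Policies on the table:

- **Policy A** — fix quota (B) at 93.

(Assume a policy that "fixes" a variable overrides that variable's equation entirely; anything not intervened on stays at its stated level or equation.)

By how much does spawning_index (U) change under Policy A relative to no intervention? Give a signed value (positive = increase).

Baseline:
  J = 120
  S = 29
  B = 96 + 3·120 + 3·29 = 543
  U = 213 − 6·29 − 543 = -504
Policy A (B := 93):
  J = 120
  S = 29
  B = 93
  U = 213 − 6·29 − 93 = -54
Change in U: -54 − (-504) = 450

450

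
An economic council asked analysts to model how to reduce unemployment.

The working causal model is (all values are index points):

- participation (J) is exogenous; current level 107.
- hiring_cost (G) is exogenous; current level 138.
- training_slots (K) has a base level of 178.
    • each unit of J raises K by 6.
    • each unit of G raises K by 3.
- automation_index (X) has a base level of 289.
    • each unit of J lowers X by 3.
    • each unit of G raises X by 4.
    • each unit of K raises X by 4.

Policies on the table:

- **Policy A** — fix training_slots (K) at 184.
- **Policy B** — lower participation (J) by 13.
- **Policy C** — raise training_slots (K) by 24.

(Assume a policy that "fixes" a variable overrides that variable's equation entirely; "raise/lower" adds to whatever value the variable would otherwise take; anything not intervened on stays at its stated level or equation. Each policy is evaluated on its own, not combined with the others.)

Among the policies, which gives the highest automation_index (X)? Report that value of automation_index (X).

Policy A (K := 184):
  J = 107
  G = 138
  K = 184
  X = 289 − 3·107 + 4·138 + 4·184 = 1256
Policy B (J − 13):
  J = 107 − 13 = 94
  G = 138
  K = 178 + 6·94 + 3·138 = 1156
  X = 289 − 3·94 + 4·138 + 4·1156 = 5183
Policy C (K + 24):
  J = 107
  G = 138
  K = 178 + 6·107 + 3·138 (+24 from intervention) = 1258
  X = 289 − 3·107 + 4·138 + 4·1258 = 5552
Comparing — Policy A: X=1256, Policy B: X=5183, Policy C: X=5552. Highest is 5552 (Policy C).

5552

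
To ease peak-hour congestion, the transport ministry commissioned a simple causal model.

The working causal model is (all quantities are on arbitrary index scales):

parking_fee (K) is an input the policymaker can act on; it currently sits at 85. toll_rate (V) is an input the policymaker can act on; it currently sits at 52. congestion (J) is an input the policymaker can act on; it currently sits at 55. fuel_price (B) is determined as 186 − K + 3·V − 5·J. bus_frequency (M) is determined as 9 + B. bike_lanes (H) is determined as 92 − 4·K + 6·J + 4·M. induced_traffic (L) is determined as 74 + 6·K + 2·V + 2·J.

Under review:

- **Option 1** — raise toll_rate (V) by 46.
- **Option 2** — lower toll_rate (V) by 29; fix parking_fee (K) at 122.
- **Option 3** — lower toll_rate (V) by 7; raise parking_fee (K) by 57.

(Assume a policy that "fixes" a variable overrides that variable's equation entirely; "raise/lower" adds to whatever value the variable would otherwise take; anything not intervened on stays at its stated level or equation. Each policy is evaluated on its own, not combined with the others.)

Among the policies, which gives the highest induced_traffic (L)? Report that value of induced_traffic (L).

Option 1 (V + 46):
  K = 85
  V = 52 + 46 = 98
  J = 55
  L = 74 + 6·85 + 2·98 + 2·55 = 890
Option 2 (V − 29, K := 122):
  K = 122
  V = 52 − 29 = 23
  J = 55
  L = 74 + 6·122 + 2·23 + 2·55 = 962
Option 3 (V − 7, K + 57):
  K = 85 + 57 = 142
  V = 52 − 7 = 45
  J = 55
  L = 74 + 6·142 + 2·45 + 2·55 = 1126
Comparing — Option 1: L=890, Option 2: L=962, Option 3: L=1126. Highest is 1126 (Option 3).

1126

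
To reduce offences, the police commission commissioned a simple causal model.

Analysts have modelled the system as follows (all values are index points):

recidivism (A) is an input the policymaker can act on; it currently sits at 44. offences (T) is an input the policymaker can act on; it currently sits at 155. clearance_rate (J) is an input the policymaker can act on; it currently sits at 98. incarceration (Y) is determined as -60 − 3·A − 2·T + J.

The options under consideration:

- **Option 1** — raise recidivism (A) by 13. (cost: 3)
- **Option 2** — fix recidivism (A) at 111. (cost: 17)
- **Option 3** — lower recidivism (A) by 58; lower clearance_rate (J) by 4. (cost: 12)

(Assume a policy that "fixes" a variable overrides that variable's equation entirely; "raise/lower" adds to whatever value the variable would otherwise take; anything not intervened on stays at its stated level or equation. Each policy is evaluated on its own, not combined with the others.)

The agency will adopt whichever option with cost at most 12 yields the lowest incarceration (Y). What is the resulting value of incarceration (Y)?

Option 1 (A + 13):
  A = 44 + 13 = 57
  T = 155
  J = 98
  Y = -60 − 3·57 − 2·155 + 98 = -443
Option 3 (A − 58, J − 4):
  A = 44 − 58 = -14
  T = 155
  J = 98 − 4 = 94
  Y = -60 − 3·(-14) − 2·155 + 94 = -234
Comparing — Option 1: Y=-443, Option 3: Y=-234. Lowest is -443 (Option 1).

-443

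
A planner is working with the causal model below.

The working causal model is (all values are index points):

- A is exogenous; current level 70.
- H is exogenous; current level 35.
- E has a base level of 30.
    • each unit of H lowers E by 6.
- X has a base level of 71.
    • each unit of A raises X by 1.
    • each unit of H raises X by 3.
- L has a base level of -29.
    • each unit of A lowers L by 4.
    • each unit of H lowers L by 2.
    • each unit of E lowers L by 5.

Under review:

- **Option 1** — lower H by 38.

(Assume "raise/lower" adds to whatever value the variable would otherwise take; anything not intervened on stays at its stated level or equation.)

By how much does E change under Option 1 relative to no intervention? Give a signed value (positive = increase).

Baseline:
  H = 35
  E = 30 − 6·35 = -180
Option 1 (H − 38):
  H = 35 − 38 = -3
  E = 30 − 6·(-3) = 48
Change in E: 48 − (-180) = 228

228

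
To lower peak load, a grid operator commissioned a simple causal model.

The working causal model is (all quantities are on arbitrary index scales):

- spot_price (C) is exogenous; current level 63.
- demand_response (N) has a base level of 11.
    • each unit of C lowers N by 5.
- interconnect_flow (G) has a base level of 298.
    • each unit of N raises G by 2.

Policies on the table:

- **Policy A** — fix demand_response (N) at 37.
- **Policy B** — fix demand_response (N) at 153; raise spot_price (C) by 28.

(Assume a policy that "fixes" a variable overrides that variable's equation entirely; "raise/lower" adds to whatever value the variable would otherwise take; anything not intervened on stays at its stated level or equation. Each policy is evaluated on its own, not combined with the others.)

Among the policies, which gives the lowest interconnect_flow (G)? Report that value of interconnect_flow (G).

Policy A (N := 37):
  C = 63
  N = 37
  G = 298 + 2·37 = 372
Policy B (N := 153, C + 28):
  C = 63 + 28 = 91
  N = 153
  G = 298 + 2·153 = 604
Comparing — Policy A: G=372, Policy B: G=604. Lowest is 372 (Policy A).

372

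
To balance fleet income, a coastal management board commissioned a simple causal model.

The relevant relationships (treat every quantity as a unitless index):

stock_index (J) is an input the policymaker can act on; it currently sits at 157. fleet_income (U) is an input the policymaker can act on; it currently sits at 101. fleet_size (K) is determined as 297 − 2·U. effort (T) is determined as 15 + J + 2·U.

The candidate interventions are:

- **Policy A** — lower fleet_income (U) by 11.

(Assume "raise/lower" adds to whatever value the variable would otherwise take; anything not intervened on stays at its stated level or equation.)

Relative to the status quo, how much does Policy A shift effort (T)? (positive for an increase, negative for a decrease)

Baseline:
  J = 157
  U = 101
  T = 15 + 157 + 2·101 = 374
Policy A (U − 11):
  J = 157
  U = 101 − 11 = 90
  T = 15 + 157 + 2·90 = 352
Change in T: 352 − 374 = -22

-22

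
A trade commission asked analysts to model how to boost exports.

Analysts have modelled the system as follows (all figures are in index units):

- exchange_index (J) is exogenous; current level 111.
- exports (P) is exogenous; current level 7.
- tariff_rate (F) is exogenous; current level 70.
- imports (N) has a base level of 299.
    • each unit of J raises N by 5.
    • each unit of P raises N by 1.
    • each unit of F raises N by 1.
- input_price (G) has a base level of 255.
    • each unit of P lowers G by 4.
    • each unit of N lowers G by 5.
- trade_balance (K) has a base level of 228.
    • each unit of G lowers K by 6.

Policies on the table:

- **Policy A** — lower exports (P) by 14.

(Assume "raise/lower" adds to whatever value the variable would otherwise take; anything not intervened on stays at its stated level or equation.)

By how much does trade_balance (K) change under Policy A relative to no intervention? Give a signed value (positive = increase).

Baseline:
  J = 111
  P = 7
  F = 70
  N = 299 + 5·111 + 7 + 70 = 931
  G = 255 − 4·7 − 5·931 = -4428
  K = 228 − 6·(-4428) = 26796
Policy A (P − 14):
  J = 111
  P = 7 − 14 = -7
  F = 70
  N = 299 + 5·111 + (-7) + 70 = 917
  G = 255 − 4·(-7) − 5·917 = -4302
  K = 228 − 6·(-4302) = 26040
Change in K: 26040 − 26796 = -756

-756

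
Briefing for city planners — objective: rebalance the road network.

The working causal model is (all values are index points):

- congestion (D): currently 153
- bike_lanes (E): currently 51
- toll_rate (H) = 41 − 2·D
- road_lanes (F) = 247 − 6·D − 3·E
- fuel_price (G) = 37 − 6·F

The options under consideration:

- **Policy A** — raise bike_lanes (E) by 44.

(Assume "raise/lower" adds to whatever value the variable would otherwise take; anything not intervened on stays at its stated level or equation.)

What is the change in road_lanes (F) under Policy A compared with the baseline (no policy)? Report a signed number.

-132

Baseline:
  D = 153
  E = 51
  F = 247 − 6·153 − 3·51 = -824
Policy A (E + 44):
  D = 153
  E = 51 + 44 = 95
  F = 247 − 6·153 − 3·95 = -956
Change in F: -956 − (-824) = -132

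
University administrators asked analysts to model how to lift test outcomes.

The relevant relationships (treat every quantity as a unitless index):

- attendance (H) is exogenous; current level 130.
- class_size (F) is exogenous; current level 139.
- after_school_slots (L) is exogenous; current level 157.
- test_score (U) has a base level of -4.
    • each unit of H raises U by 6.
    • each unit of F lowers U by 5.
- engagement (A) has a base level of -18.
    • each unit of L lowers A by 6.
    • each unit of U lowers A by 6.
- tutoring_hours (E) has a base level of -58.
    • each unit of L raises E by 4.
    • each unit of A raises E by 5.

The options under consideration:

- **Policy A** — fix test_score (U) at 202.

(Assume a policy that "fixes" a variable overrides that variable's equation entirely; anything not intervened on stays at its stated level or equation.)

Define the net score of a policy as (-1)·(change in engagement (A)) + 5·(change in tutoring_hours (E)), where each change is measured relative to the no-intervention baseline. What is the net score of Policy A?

Baseline:
  H = 130
  F = 139
  L = 157
  U = -4 + 6·130 − 5·139 = 81
  A = -18 − 6·157 − 6·81 = -1446
  E = -58 + 4·157 + 5·(-1446) = -6660
Policy A (U := 202):
  H = 130
  F = 139
  L = 157
  U = 202
  A = -18 − 6·157 − 6·202 = -2172
  E = -58 + 4·157 + 5·(-2172) = -10290
ΔA = -2172 − (-1446) = -726; ΔE = -10290 − (-6660) = -3630
Score = (-1)·(-726) + 5·(-3630) = -17424

-17424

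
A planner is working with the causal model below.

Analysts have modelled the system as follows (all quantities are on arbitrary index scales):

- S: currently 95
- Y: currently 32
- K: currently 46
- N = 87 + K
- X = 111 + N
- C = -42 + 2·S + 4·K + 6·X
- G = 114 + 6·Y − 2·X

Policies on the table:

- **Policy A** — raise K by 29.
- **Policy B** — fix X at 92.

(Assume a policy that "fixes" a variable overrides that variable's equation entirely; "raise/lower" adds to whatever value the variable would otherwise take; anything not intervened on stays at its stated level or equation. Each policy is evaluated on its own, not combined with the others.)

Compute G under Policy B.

Policy B (X := 92):
  Y = 32
  K = 46
  N = 87 + 46 = 133
  X = 92
  G = 114 + 6·32 − 2·92 = 122

122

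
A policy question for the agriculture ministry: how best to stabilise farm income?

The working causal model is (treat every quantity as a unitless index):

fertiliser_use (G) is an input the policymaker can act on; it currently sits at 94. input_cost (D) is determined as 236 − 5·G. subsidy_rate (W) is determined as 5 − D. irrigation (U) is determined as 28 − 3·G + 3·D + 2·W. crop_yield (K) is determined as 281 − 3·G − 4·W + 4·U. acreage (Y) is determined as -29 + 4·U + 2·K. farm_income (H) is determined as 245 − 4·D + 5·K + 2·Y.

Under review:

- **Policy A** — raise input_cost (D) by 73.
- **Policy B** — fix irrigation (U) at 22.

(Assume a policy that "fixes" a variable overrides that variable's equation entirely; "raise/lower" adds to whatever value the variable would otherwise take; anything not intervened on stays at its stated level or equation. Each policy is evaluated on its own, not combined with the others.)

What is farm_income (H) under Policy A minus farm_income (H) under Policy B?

Policy A (D + 73):
  G = 94
  D = 236 − 5·94 (+73 from intervention) = -161
  W = 5 − (-161) = 166
  U = 28 − 3·94 + 3·(-161) + 2·166 = -405
  K = 281 − 3·94 − 4·166 + 4·(-405) = -2285
  Y = -29 + 4·(-405) + 2·(-2285) = -6219
  H = 245 − 4·(-161) + 5·(-2285) + 2·(-6219) = -22974
Policy B (U := 22):
  G = 94
  D = 236 − 5·94 = -234
  W = 5 − (-234) = 239
  U = 22
  K = 281 − 3·94 − 4·239 + 4·22 = -869
  Y = -29 + 4·22 + 2·(-869) = -1679
  H = 245 − 4·(-234) + 5·(-869) + 2·(-1679) = -6522
H: -22974 − (-6522) = -16452

-16452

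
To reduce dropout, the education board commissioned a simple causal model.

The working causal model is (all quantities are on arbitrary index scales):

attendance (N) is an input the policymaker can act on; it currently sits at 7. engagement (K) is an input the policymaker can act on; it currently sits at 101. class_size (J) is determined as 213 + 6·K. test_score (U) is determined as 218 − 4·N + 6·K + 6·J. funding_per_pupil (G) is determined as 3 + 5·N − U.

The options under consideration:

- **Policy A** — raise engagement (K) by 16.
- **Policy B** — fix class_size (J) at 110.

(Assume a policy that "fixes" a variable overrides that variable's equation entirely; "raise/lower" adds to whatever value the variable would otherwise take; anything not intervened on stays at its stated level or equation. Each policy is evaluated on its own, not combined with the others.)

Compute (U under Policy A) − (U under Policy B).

Policy A (K + 16):
  N = 7
  K = 101 + 16 = 117
  J = 213 + 6·117 = 915
  U = 218 − 4·7 + 6·117 + 6·915 = 6382
Policy B (J := 110):
  N = 7
  K = 101
  J = 110
  U = 218 − 4·7 + 6·101 + 6·110 = 1456
U: 6382 − 1456 = 4926

4926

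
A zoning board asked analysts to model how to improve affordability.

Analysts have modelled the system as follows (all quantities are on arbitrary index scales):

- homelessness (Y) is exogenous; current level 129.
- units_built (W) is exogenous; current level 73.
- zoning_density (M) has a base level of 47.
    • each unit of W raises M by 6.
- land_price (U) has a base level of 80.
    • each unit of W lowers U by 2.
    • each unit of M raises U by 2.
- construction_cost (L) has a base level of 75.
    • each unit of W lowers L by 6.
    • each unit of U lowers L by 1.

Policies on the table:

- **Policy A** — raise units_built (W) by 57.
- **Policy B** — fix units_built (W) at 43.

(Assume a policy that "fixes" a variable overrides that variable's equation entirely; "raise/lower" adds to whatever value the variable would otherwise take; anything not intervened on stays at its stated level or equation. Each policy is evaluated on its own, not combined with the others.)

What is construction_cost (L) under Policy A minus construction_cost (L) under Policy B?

Policy A (W + 57):
  W = 73 + 57 = 130
  M = 47 + 6·130 = 827
  U = 80 − 2·130 + 2·827 = 1474
  L = 75 − 6·130 − 1474 = -2179
Policy B (W := 43):
  W = 43
  M = 47 + 6·43 = 305
  U = 80 − 2·43 + 2·305 = 604
  L = 75 − 6·43 − 604 = -787
L: -2179 − (-787) = -1392

-1392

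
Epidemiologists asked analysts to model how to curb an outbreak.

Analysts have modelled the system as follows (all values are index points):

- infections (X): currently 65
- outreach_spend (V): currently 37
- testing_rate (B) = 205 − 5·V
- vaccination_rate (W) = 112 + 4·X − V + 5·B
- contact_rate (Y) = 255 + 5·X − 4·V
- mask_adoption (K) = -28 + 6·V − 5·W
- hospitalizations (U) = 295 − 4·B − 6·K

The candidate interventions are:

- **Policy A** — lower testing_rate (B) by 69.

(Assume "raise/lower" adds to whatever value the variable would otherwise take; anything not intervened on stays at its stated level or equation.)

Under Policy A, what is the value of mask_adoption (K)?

Policy A (B − 69):
  X = 65
  V = 37
  B = 205 − 5·37 (−69 from intervention) = -49
  W = 112 + 4·65 − 37 + 5·(-49) = 90
  K = -28 + 6·37 − 5·90 = -256

-256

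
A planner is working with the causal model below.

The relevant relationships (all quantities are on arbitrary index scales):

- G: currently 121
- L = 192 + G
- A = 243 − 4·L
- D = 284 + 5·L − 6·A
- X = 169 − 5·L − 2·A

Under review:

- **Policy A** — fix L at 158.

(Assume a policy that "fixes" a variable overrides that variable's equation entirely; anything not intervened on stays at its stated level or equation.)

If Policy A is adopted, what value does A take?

Policy A (L := 158):
  G = 121
  L = 158
  A = 243 − 4·158 = -389

-389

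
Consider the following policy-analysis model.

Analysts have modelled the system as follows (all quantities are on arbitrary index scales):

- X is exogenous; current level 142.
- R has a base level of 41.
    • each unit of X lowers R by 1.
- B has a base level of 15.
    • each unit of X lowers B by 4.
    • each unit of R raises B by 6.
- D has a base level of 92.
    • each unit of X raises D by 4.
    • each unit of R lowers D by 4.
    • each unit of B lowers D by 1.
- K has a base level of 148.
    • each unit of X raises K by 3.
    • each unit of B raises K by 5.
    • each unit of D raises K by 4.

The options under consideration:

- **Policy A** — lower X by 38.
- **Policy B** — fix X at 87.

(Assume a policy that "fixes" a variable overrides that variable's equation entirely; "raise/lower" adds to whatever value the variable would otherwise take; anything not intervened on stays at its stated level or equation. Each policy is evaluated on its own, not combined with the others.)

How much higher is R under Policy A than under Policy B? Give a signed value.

-17

Policy A (X − 38):
  X = 142 − 38 = 104
  R = 41 − 104 = -63
Policy B (X := 87):
  X = 87
  R = 41 − 87 = -46
R: -63 − (-46) = -17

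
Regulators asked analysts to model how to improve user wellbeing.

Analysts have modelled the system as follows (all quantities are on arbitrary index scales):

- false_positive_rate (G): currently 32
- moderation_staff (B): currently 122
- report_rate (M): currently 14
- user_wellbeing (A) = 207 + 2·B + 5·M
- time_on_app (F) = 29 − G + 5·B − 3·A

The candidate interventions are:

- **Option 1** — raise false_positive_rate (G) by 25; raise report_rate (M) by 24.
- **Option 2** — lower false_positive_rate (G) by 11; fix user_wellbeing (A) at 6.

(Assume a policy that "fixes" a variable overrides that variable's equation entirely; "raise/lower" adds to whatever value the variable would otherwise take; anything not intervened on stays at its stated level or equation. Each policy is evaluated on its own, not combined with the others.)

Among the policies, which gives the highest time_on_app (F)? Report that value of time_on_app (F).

Option 1 (G + 25, M + 24):
  G = 32 + 25 = 57
  B = 122
  M = 14 + 24 = 38
  A = 207 + 2·122 + 5·38 = 641
  F = 29 − 57 + 5·122 − 3·641 = -1341
Option 2 (G − 11, A := 6):
  G = 32 − 11 = 21
  B = 122
  M = 14
  A = 6
  F = 29 − 21 + 5·122 − 3·6 = 600
Comparing — Option 1: F=-1341, Option 2: F=600. Highest is 600 (Option 2).

600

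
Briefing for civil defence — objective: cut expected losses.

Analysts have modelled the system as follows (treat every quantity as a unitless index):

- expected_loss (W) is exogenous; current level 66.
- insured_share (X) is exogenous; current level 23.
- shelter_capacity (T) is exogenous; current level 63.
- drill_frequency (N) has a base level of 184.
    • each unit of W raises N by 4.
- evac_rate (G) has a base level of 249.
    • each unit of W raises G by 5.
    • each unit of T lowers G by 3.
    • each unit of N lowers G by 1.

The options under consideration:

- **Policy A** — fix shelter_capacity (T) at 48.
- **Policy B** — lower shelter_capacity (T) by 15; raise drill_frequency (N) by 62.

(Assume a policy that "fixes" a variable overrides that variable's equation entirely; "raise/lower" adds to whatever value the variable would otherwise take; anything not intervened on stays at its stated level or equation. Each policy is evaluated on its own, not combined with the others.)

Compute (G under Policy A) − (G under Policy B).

62

Policy A (T := 48):
  W = 66
  T = 48
  N = 184 + 4·66 = 448
  G = 249 + 5·66 − 3·48 − 448 = -13
Policy B (T − 15, N + 62):
  W = 66
  T = 63 − 15 = 48
  N = 184 + 4·66 (+62 from intervention) = 510
  G = 249 + 5·66 − 3·48 − 510 = -75
G: -13 − (-75) = 62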